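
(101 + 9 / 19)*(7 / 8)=1687 / 19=88.79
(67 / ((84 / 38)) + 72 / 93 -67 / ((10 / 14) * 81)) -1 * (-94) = 21782419 / 175770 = 123.93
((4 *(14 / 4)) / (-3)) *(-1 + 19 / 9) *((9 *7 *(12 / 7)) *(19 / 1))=-10640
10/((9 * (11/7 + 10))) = 0.10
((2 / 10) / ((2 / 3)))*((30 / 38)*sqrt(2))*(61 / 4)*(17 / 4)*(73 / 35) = 681309*sqrt(2) / 21280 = 45.28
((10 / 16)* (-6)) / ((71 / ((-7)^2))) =-735 / 284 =-2.59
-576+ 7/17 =-575.59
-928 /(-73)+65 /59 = 59497 /4307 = 13.81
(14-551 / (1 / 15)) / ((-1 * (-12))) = -8251 / 12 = -687.58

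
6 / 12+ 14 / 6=2.83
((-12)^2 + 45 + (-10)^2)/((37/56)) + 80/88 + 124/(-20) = 879353/2035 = 432.11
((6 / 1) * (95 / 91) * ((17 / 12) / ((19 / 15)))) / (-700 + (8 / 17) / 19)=-0.01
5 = 5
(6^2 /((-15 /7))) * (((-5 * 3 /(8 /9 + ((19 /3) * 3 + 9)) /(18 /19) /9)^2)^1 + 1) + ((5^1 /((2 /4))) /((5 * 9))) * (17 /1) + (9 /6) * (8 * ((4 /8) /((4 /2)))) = -245417 /24336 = -10.08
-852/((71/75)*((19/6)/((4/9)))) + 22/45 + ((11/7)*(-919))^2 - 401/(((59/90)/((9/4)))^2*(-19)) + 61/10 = 1216671576661591/583345980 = 2085677.49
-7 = -7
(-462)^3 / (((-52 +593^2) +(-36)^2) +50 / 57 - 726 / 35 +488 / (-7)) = -196729200360 / 703842823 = -279.51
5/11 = 0.45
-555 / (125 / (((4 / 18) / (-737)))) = 0.00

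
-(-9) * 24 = 216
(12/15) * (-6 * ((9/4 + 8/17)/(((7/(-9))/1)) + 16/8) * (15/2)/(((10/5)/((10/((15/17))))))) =2139/7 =305.57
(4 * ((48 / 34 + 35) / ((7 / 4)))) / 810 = 4952 / 48195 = 0.10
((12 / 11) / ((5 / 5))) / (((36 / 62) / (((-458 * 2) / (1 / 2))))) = -113584 / 33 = -3441.94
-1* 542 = -542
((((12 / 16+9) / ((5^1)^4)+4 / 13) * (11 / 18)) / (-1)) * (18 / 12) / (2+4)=-115577 / 2340000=-0.05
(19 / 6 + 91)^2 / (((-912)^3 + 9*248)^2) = 319225 / 20714238625122130176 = 0.00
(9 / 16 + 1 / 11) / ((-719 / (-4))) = 115 / 31636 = 0.00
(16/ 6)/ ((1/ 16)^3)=32768/ 3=10922.67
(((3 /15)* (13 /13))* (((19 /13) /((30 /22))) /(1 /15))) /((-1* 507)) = -209 /32955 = -0.01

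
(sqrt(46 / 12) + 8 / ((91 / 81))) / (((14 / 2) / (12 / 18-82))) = -52704 / 637-122* sqrt(138) / 63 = -105.49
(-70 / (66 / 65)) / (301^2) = -325 / 427119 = -0.00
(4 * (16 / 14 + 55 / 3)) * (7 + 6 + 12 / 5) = 17996 / 15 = 1199.73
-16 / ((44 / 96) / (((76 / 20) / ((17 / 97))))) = -707712 / 935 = -756.91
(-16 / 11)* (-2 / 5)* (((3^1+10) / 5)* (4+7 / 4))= 2392 / 275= 8.70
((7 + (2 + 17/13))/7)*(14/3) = 268/39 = 6.87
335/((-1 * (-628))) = 335/628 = 0.53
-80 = -80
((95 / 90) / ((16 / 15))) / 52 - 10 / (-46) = 27145 / 114816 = 0.24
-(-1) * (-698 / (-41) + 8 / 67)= 17.14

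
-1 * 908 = -908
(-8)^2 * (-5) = -320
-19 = -19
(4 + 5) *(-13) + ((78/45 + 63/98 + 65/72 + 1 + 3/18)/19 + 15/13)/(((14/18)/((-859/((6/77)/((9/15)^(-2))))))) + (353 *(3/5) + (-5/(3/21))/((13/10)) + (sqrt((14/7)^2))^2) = -203791933343/3734640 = -54568.03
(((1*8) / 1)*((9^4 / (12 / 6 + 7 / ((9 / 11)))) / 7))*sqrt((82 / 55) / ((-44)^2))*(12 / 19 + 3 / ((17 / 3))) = 1771470*sqrt(4510) / 5198039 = 22.89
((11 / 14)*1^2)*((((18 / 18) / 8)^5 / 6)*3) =11 / 917504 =0.00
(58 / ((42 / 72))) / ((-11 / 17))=-11832 / 77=-153.66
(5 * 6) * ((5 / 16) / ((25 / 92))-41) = -1195.50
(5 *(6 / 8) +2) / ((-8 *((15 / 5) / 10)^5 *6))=-71875 / 1458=-49.30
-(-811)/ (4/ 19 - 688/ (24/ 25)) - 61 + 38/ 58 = -61.48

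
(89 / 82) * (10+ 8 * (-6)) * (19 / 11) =-32129 / 451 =-71.24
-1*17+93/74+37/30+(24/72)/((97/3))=-780586/53835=-14.50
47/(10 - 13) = -47/3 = -15.67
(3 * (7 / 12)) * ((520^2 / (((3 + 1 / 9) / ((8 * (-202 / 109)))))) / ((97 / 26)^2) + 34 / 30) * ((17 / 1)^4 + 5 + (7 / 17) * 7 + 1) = -1179703166847799574 / 87174385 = -13532681266.95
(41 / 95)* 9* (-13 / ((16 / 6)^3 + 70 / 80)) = -1036152 / 407075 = -2.55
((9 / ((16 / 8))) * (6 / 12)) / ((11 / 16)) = 36 / 11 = 3.27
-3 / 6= -1 / 2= -0.50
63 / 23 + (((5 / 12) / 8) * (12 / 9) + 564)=938635 / 1656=566.81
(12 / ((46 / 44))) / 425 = 264 / 9775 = 0.03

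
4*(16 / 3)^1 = 64 / 3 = 21.33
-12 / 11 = -1.09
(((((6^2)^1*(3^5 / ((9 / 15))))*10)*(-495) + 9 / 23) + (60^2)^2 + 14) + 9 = -59210976.61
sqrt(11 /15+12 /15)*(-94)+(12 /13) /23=12 /299 - 94*sqrt(345) /15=-116.36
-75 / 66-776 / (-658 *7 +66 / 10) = -489565 / 505934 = -0.97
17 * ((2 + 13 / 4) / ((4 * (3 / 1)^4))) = 119 / 432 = 0.28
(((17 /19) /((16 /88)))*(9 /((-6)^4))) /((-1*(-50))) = 187 /273600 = 0.00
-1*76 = -76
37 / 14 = 2.64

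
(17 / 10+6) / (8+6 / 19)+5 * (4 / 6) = 20189 / 4740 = 4.26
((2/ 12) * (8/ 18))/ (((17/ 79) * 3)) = 158/ 1377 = 0.11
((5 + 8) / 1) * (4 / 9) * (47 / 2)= 1222 / 9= 135.78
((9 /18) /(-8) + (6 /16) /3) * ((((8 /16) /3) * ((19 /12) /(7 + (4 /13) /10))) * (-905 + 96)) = -999115 /526464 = -1.90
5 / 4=1.25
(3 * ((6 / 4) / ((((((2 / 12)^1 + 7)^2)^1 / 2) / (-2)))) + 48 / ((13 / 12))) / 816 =44025 / 817258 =0.05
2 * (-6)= -12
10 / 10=1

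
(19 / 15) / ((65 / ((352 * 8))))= 54.88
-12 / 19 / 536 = -3 / 2546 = -0.00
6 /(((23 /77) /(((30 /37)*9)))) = 124740 /851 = 146.58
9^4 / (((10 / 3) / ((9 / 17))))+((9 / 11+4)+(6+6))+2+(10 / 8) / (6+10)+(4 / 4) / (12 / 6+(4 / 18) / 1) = 63513427 / 59840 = 1061.39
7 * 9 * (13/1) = 819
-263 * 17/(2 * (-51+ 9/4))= 8942/195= 45.86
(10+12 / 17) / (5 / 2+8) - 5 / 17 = 37 / 51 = 0.73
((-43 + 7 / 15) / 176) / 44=-29 / 5280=-0.01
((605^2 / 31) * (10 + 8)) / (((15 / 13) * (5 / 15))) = 552579.68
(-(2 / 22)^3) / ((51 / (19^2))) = -0.01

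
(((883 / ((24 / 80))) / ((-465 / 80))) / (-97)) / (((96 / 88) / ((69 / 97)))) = 8935960 / 2625111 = 3.40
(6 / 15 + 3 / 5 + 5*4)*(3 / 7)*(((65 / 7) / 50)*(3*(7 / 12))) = 117 / 40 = 2.92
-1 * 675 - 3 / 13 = -8778 / 13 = -675.23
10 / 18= 5 / 9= 0.56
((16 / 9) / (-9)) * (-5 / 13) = 80 / 1053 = 0.08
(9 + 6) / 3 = 5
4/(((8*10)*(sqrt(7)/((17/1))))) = 17*sqrt(7)/140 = 0.32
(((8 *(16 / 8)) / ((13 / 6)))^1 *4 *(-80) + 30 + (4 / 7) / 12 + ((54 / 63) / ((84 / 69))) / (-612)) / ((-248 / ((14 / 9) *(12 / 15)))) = 606345283 / 51793560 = 11.71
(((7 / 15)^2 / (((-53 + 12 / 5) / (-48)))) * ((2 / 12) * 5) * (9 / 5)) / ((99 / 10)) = 784 / 25047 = 0.03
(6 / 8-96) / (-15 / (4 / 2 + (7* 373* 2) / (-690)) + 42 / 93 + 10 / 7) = -52940839 / 2542324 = -20.82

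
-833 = -833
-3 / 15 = -1 / 5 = -0.20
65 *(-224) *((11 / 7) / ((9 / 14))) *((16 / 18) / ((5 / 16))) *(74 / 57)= -606814208 / 4617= -131430.41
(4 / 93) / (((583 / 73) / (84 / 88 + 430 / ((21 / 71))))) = 98126746 / 12524589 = 7.83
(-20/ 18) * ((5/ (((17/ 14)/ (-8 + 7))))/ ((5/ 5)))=700/ 153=4.58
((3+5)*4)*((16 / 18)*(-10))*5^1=-12800 / 9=-1422.22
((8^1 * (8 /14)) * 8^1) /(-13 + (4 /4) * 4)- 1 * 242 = -15502 /63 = -246.06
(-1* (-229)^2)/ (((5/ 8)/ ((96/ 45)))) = -13424896/ 75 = -178998.61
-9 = -9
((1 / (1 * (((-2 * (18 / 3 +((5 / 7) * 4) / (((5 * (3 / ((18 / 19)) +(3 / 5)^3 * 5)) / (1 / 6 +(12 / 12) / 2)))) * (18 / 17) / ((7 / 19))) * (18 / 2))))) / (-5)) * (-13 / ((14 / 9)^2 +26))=-6898073 / 23753233040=-0.00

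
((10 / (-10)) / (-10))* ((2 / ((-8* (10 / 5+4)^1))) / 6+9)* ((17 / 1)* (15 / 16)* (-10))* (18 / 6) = -429.98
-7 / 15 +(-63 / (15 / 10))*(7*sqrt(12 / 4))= -294*sqrt(3)- 7 / 15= -509.69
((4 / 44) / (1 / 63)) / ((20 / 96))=1512 / 55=27.49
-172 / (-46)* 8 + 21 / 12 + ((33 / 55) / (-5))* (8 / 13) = 944517 / 29900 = 31.59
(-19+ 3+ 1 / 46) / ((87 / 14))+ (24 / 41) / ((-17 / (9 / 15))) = -6024799 / 2324495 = -2.59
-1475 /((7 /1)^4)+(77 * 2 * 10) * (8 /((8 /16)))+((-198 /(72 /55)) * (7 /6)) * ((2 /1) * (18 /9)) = 344786755 /14406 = 23933.55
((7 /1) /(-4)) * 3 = -21 /4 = -5.25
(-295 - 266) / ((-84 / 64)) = 2992 / 7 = 427.43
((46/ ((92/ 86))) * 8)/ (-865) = -344/ 865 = -0.40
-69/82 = -0.84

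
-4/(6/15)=-10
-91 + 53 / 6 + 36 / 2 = -64.17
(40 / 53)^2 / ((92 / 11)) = 4400 / 64607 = 0.07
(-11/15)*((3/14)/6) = -11/420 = -0.03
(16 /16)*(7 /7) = 1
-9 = -9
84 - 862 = -778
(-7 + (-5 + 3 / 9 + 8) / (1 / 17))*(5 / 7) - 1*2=33.48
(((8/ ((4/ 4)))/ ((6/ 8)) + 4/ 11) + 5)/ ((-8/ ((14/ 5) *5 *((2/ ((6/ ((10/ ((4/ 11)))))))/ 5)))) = -3703/ 72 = -51.43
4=4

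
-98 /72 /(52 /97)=-4753 /1872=-2.54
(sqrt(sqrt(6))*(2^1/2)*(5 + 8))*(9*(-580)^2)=39358800*6^(1/4)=61599850.97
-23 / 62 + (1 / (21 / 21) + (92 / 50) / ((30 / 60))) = 6679 / 1550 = 4.31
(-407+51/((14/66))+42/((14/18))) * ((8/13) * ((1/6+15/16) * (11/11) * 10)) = -208820/273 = -764.91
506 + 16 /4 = 510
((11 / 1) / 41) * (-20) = -220 / 41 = -5.37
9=9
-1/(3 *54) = -1/162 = -0.01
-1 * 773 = -773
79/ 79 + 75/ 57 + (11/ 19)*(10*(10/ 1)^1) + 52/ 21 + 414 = 190198/ 399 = 476.69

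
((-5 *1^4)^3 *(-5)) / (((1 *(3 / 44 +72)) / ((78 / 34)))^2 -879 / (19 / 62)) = -3885310000 / 11696059373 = -0.33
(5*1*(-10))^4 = 6250000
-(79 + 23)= -102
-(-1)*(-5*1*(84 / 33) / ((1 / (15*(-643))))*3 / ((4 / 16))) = 16203600 / 11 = 1473054.55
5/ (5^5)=1/ 625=0.00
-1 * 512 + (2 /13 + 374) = -1792 /13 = -137.85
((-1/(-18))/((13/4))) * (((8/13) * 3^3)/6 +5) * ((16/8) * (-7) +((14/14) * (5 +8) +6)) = 1010/1521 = 0.66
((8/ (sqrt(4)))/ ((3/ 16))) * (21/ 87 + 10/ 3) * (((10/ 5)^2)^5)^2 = 20870856704/ 261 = 79964968.21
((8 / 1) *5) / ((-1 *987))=-40 / 987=-0.04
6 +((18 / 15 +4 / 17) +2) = 802 / 85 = 9.44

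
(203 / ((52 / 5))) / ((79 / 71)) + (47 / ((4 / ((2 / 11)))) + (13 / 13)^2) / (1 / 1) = 20.68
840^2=705600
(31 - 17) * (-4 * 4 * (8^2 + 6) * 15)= -235200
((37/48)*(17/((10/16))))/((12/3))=629/120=5.24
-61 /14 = -4.36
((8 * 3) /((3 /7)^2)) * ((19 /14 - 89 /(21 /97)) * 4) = -1927408 /9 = -214156.44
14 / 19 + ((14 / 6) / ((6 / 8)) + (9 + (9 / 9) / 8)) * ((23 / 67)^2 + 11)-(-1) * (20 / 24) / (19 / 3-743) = 30937347161 / 226191732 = 136.77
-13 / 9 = -1.44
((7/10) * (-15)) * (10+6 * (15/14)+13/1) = -309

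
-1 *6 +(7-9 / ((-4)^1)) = 13 / 4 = 3.25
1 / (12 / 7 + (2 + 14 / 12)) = 0.20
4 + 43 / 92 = 4.47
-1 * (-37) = 37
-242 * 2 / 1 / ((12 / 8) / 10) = -9680 / 3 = -3226.67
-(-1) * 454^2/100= 51529/25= 2061.16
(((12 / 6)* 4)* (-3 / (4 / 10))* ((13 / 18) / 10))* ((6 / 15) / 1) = -26 / 15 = -1.73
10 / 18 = 0.56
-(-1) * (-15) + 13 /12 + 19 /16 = -611 /48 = -12.73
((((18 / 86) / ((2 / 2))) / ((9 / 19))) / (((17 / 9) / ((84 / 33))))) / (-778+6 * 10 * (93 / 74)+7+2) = -177156 / 206356183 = -0.00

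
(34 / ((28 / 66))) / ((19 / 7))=29.53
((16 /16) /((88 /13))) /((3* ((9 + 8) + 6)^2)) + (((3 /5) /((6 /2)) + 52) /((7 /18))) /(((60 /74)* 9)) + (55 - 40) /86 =18.57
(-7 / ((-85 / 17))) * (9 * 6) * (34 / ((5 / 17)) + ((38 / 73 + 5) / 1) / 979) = 15615157698 / 1786675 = 8739.79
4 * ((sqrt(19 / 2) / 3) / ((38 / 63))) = 21 * sqrt(38) / 19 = 6.81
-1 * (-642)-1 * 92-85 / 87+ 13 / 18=286967 / 522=549.75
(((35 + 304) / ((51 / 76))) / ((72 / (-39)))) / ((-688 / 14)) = 195377 / 35088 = 5.57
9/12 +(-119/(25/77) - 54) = -41977/100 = -419.77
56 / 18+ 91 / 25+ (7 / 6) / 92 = 280021 / 41400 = 6.76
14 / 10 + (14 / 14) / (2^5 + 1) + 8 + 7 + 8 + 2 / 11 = 4061 / 165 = 24.61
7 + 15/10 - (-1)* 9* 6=125/2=62.50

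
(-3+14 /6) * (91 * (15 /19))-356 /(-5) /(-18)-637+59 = -538522 /855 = -629.85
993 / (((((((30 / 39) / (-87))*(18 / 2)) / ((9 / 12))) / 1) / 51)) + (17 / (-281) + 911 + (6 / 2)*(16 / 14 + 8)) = -37480941637 / 78680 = -476371.91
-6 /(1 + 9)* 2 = -6 /5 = -1.20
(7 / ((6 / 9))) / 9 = 7 / 6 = 1.17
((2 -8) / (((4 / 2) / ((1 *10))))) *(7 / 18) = -35 / 3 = -11.67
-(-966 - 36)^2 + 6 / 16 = -8032029 / 8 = -1004003.62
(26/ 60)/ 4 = 13/ 120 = 0.11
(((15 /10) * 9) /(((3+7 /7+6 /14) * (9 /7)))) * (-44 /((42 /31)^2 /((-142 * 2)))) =48422 /3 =16140.67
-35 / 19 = -1.84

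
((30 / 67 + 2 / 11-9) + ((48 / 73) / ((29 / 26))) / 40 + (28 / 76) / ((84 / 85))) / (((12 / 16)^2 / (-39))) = 738339174508 / 1333995795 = 553.48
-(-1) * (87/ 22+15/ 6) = 71/ 11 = 6.45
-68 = -68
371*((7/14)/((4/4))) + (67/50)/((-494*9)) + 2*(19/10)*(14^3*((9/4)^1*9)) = 46980059423/222300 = 211336.30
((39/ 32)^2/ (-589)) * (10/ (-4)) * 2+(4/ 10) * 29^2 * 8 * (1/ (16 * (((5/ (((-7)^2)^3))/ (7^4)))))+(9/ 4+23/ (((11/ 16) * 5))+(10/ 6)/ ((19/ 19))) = 4728306140178786637/ 497587200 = 9502467386.98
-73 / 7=-10.43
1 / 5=0.20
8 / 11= 0.73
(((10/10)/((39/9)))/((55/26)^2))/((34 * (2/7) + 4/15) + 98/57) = 31122/7060955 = 0.00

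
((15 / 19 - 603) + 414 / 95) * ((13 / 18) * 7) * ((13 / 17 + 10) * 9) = -472911894 / 1615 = -292824.70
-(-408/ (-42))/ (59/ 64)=-4352/ 413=-10.54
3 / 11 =0.27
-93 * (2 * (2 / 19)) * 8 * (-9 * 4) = 107136 / 19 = 5638.74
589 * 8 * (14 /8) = 8246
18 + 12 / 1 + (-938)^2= 879874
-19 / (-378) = 19 / 378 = 0.05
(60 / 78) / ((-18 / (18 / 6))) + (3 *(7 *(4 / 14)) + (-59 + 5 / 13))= -2057 / 39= -52.74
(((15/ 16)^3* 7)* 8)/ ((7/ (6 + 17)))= 77625/ 512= 151.61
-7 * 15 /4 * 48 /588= -15 /7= -2.14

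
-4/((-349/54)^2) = -11664/121801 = -0.10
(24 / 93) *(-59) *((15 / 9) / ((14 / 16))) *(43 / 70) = -17.82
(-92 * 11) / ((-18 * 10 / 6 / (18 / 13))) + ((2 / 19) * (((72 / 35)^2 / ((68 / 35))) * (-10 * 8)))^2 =127315640316 / 332287865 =383.15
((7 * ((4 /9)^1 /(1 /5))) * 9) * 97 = 13580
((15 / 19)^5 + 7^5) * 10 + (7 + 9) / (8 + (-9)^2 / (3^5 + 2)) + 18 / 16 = 168076.11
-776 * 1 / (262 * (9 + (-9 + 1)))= -388 / 131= -2.96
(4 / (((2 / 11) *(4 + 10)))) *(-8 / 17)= -88 / 119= -0.74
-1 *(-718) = 718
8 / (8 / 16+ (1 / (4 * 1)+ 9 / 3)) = 32 / 15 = 2.13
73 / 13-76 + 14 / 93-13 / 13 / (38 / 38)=-86122 / 1209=-71.23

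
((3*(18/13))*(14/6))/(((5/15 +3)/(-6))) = -1134/65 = -17.45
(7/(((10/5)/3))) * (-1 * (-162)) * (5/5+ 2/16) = 15309/8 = 1913.62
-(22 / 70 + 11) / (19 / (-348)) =137808 / 665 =207.23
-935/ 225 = -187/ 45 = -4.16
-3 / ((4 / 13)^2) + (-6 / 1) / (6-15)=-1489 / 48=-31.02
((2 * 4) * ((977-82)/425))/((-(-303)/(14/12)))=0.06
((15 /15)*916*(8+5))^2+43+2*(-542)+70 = 141799493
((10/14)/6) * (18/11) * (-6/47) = -0.02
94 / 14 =47 / 7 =6.71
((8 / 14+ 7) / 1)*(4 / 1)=30.29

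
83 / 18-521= -9295 / 18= -516.39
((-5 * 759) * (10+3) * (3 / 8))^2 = 21905480025 / 64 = 342273125.39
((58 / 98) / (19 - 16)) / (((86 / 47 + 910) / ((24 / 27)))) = 1363 / 7087311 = 0.00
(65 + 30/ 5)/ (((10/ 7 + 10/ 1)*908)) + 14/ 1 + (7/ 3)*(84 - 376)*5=-739328429/ 217920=-3392.66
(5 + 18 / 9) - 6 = 1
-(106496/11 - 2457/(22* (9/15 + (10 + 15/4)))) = -4362826/451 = -9673.67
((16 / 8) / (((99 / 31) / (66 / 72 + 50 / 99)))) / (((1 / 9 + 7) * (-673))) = -17453 / 93810816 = -0.00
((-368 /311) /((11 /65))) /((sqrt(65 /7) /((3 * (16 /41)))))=-17664 * sqrt(455) /140261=-2.69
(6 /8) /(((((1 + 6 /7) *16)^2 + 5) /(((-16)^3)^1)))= -3.46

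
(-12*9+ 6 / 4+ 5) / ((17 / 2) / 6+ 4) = -1218 / 65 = -18.74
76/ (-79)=-76/ 79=-0.96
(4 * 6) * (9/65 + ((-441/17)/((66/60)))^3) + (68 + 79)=-133731254207487/425048195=-314626.10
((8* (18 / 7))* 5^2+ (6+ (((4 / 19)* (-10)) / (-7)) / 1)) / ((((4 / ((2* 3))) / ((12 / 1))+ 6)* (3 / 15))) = 6231420 / 14497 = 429.84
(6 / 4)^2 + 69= 285 / 4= 71.25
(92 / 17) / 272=23 / 1156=0.02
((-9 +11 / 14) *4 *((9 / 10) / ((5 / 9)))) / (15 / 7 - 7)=1863 / 170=10.96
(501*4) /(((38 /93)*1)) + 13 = 93433 /19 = 4917.53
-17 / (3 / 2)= -34 / 3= -11.33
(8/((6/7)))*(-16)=-448/3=-149.33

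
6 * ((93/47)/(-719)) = -558/33793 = -0.02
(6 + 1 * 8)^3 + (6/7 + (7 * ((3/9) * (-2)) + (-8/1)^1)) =57376/21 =2732.19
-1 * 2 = -2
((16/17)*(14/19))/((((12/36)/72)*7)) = 6912/323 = 21.40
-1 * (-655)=655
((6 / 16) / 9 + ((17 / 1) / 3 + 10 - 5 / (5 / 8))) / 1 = 185 / 24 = 7.71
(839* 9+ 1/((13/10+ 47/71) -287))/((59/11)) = 1407.81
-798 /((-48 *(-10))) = -133 /80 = -1.66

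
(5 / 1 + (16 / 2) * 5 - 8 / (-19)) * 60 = 51780 / 19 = 2725.26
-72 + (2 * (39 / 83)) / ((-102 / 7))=-101683 / 1411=-72.06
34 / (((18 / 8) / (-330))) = -14960 / 3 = -4986.67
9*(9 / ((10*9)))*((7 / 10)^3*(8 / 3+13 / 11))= 130683 / 110000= 1.19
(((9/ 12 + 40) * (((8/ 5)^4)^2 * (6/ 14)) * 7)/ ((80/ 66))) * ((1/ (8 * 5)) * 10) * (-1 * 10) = -4230217728/ 390625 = -10829.36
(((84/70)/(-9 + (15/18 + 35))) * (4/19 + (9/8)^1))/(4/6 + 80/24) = 261/17480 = 0.01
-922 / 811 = -1.14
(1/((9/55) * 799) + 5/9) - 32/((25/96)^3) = -22613898798/12484375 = -1811.38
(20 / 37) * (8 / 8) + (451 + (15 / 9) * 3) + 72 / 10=85792 / 185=463.74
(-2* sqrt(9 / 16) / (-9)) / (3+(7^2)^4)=1 / 34588824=0.00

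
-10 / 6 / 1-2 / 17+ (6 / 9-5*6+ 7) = -410 / 17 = -24.12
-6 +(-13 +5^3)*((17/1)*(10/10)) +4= 1902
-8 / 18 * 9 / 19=-4 / 19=-0.21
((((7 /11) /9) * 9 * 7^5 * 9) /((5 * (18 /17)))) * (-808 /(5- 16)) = 1335559.23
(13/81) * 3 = 13/27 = 0.48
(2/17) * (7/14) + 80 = 80.06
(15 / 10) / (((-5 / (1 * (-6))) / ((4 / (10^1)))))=18 / 25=0.72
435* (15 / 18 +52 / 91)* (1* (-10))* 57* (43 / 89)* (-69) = 7234065225 / 623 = 11611661.68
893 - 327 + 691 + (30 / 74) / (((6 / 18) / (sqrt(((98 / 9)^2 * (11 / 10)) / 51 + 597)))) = sqrt(3157883535) / 1887 + 1257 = 1286.78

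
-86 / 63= -1.37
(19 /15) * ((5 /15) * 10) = 38 /9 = 4.22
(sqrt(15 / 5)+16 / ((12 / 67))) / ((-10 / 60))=-536 - 6 * sqrt(3)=-546.39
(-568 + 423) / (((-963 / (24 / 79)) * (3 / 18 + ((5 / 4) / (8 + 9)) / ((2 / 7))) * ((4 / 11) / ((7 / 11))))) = 276080 / 1462369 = 0.19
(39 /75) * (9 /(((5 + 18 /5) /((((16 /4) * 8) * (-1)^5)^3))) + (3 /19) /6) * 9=-160486.87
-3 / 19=-0.16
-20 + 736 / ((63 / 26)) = 17876 / 63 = 283.75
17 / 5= 3.40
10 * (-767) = -7670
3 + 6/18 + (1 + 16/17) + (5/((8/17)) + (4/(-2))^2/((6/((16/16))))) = 2253/136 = 16.57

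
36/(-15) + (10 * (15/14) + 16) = 851/35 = 24.31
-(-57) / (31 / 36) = 2052 / 31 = 66.19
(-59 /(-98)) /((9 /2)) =59 /441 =0.13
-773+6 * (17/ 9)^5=-12375245/ 19683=-628.73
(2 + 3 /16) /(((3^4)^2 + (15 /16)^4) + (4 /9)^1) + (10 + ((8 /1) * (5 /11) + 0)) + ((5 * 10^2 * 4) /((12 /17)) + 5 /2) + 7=729703836808231 /255456500178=2856.47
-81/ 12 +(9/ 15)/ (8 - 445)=-59007/ 8740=-6.75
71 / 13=5.46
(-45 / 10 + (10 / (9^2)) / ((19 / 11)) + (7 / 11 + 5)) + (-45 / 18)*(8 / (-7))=963425 / 237006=4.06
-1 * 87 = -87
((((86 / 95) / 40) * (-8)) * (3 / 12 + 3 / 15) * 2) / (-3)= 129 / 2375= 0.05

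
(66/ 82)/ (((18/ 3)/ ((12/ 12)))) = 11/ 82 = 0.13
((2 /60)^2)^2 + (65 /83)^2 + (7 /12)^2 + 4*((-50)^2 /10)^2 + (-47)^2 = 703677119923757 /2790045000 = 252209.95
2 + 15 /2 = 19 /2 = 9.50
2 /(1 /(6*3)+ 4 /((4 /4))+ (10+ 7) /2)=18 /113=0.16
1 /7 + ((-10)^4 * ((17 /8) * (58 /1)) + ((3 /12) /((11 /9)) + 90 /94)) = 17841688889 /14476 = 1232501.30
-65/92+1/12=-0.62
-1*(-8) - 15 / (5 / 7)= -13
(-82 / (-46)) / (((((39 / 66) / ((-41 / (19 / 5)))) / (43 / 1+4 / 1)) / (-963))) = 8369211510 / 5681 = 1473193.37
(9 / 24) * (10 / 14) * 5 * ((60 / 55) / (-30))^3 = -3 / 46585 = -0.00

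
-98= -98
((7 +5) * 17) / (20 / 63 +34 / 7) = 6426 / 163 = 39.42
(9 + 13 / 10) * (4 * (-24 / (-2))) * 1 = 2472 / 5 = 494.40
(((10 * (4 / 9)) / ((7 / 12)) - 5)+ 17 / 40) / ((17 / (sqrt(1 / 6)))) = 2557 * sqrt(6) / 85680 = 0.07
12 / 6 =2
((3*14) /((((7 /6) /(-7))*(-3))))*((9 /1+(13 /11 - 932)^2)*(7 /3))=20548289160 /121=169820571.57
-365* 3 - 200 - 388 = -1683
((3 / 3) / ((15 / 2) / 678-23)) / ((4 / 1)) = -0.01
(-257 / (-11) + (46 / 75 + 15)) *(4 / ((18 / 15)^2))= 32156 / 297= 108.27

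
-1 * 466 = -466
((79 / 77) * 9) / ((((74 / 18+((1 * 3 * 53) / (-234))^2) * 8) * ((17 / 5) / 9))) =48664395 / 72835378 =0.67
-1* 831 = -831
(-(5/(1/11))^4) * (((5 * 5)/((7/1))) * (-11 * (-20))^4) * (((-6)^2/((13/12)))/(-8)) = 28938448935000000000/91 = 318004933351648351.65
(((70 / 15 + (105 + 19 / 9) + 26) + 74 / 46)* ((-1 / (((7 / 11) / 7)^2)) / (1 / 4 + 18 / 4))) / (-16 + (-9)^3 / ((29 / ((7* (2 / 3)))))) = 202490354 / 7602489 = 26.63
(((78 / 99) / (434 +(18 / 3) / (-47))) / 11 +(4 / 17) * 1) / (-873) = -14814979 / 54928737468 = -0.00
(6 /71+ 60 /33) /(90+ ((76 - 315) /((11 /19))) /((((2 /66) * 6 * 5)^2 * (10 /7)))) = -1486000 /202792117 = -0.01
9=9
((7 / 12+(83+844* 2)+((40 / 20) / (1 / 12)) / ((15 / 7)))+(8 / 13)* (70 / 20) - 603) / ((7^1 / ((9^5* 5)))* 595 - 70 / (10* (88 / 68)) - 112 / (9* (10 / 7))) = -199605716343 / 2382239314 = -83.79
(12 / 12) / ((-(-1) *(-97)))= -1 / 97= -0.01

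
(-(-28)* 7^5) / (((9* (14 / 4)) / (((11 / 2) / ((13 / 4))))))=25282.32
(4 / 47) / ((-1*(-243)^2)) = -4 / 2775303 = -0.00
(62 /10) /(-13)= -31 /65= -0.48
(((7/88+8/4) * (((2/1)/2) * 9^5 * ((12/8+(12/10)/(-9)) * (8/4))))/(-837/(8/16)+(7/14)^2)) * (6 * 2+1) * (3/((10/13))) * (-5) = 5759580411/113300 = 50834.78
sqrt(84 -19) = sqrt(65) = 8.06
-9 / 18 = -1 / 2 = -0.50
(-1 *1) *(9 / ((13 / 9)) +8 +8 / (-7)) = -1191 / 91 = -13.09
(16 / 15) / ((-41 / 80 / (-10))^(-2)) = 1681 / 600000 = 0.00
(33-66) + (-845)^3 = -603351158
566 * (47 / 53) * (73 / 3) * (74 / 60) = 35926001 / 2385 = 15063.31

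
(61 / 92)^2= 3721 / 8464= 0.44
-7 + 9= 2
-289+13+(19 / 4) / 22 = -24269 / 88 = -275.78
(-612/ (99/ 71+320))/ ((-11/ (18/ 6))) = 130356/ 251009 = 0.52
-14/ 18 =-7/ 9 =-0.78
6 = 6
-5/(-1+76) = -1/15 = -0.07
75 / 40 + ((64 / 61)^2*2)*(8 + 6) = 973319 / 29768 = 32.70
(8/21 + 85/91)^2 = 128881/74529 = 1.73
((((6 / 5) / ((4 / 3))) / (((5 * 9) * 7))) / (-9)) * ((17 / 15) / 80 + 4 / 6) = -817 / 3780000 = -0.00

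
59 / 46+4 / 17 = 1187 / 782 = 1.52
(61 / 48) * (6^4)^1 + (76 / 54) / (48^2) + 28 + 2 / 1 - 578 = 34183315 / 31104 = 1099.00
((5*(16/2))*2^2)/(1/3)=480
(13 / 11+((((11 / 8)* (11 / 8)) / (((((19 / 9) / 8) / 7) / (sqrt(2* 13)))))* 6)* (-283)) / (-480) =-13 / 5280+2157309* sqrt(26) / 12160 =904.62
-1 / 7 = -0.14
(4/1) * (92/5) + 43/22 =8311/110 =75.55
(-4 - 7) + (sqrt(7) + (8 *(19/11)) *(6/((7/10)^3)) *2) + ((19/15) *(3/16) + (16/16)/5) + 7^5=17282.52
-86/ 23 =-3.74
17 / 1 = 17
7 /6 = 1.17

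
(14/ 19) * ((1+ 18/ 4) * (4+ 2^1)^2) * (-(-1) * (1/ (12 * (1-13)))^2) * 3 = 77/ 3648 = 0.02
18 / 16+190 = 1529 / 8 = 191.12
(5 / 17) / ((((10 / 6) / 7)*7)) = 3 / 17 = 0.18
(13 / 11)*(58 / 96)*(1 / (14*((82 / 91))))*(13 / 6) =63713 / 519552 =0.12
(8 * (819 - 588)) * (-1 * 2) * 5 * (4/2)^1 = -36960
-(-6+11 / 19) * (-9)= -927 / 19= -48.79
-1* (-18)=18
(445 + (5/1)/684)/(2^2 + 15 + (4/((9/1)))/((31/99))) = 9435935/432972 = 21.79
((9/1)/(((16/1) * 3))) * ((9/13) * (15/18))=45/416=0.11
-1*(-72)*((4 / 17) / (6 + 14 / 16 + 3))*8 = 13.72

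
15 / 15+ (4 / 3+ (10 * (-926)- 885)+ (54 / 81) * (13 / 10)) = -50709 / 5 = -10141.80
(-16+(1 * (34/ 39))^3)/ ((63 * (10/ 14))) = -181960/ 533871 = -0.34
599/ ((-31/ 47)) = -28153/ 31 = -908.16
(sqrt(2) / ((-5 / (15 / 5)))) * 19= -57 * sqrt(2) / 5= -16.12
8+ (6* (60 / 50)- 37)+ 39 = 86 / 5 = 17.20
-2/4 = -1/2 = -0.50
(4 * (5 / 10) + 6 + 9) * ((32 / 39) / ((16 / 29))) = 986 / 39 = 25.28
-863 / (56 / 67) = -57821 / 56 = -1032.52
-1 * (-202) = 202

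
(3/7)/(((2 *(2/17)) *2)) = 51/56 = 0.91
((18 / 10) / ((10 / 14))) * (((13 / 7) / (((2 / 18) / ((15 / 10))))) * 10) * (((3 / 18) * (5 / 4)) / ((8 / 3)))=3159 / 64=49.36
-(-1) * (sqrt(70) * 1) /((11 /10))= 10 * sqrt(70) /11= 7.61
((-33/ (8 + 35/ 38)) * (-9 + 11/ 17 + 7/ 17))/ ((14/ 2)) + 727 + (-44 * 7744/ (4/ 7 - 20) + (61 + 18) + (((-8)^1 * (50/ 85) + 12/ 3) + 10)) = 14520682/ 791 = 18357.37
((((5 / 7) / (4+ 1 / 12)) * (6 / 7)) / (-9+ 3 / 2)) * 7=-0.14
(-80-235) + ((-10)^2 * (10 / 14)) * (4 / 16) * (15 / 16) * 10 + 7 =-140.59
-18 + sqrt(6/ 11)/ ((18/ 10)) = -18 + 5 * sqrt(66)/ 99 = -17.59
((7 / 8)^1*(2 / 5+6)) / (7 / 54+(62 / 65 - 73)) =-2808 / 36061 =-0.08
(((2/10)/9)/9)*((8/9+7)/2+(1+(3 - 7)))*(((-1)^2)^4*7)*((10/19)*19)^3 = 11900/729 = 16.32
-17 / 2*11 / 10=-187 / 20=-9.35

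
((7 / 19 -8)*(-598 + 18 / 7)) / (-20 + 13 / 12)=-7252320 / 30191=-240.21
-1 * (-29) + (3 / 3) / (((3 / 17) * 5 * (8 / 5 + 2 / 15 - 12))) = 4449 / 154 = 28.89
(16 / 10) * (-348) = -2784 / 5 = -556.80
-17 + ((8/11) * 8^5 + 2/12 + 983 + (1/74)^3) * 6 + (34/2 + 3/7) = 2322805562279/15601124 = 148887.06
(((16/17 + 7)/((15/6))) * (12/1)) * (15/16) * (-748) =-26730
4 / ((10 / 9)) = 18 / 5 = 3.60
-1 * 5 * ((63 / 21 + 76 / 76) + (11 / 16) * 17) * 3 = -3765 / 16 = -235.31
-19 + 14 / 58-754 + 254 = -15044 / 29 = -518.76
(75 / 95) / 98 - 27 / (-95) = 2721 / 9310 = 0.29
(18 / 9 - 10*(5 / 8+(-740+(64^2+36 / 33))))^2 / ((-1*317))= -3556124.00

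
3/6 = 1/2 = 0.50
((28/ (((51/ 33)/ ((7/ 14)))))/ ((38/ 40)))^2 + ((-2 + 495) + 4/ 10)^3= 1566436599886227/ 13041125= 120115143.43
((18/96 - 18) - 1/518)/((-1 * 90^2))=0.00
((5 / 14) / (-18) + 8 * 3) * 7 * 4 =6043 / 9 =671.44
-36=-36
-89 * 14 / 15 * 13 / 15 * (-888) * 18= 28767648 / 25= 1150705.92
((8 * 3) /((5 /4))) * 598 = 57408 /5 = 11481.60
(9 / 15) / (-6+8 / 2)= -3 / 10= -0.30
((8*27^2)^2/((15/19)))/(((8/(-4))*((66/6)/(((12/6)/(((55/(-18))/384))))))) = 1488919117824/3025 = 492204667.05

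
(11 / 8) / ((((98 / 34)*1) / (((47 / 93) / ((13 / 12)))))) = 8789 / 39494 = 0.22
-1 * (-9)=9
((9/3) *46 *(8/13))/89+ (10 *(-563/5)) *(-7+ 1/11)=99023576/12727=7780.59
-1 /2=-0.50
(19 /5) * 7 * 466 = 61978 /5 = 12395.60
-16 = -16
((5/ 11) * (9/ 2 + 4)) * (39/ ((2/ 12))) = 9945/ 11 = 904.09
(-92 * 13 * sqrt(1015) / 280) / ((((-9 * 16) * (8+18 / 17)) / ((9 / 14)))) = 5083 * sqrt(1015) / 2414720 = 0.07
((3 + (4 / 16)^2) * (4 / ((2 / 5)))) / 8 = 245 / 64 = 3.83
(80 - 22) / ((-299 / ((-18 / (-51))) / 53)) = -18444 / 5083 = -3.63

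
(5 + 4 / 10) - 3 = 12 / 5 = 2.40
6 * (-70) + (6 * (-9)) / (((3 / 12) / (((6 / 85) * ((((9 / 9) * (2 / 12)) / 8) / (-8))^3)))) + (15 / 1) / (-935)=-51473940447 / 122552320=-420.02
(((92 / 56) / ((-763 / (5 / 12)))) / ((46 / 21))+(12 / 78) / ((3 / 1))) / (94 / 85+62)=2058785 / 2553864768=0.00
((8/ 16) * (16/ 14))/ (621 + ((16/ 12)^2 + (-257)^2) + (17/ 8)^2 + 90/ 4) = 2304/ 268929535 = 0.00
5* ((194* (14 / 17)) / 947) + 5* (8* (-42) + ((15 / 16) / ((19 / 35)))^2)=-2476071265465 / 1487805184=-1664.24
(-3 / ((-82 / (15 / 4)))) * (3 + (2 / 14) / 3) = 120 / 287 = 0.42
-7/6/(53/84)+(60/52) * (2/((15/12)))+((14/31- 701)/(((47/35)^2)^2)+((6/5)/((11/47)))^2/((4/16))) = -34770286647580691/315280947098975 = -110.28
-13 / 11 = -1.18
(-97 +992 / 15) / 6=-463 / 90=-5.14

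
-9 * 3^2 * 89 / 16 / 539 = -0.84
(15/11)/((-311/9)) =-135/3421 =-0.04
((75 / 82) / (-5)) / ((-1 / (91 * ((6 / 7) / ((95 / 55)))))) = 6435 / 779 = 8.26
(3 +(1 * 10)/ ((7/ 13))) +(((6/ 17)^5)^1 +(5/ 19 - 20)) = 347479316/ 188840981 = 1.84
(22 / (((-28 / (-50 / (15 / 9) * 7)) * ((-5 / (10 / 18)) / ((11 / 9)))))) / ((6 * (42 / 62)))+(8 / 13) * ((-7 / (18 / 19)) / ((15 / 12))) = -2023459 / 221130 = -9.15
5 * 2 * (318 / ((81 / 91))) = 96460 / 27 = 3572.59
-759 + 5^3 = -634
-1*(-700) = 700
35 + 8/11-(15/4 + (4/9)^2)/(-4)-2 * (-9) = 780005/14256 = 54.71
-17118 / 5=-3423.60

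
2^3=8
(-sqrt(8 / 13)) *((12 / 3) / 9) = -8 *sqrt(26) / 117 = -0.35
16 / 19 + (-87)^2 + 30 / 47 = 6760439 / 893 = 7570.48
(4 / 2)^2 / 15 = 4 / 15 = 0.27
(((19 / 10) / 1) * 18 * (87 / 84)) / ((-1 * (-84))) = 1653 / 3920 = 0.42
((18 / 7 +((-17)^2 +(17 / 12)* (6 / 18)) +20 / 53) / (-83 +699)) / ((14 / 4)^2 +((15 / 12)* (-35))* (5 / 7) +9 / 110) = -19527875 / 778227408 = -0.03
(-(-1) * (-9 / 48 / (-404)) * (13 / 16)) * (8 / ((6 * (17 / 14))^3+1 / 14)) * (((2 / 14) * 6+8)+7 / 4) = 567567 / 6860915456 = 0.00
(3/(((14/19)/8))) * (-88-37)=-28500/7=-4071.43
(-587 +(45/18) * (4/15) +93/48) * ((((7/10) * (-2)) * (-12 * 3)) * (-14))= 4123497/10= 412349.70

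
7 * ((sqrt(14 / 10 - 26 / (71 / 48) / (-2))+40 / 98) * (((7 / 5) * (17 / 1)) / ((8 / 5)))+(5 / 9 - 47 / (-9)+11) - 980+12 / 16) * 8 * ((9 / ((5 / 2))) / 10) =-482026 / 25+7497 * sqrt(1284035) / 8875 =-18323.83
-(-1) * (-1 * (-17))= 17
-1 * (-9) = 9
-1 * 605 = -605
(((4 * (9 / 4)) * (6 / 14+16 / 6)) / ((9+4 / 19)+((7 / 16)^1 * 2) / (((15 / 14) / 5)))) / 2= 22230 / 21217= 1.05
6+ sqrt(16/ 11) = 4*sqrt(11)/ 11+ 6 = 7.21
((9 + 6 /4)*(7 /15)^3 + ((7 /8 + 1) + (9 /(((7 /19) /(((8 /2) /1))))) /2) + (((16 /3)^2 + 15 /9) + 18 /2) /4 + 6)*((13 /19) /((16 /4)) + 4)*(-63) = -1349580901 /76000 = -17757.64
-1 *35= -35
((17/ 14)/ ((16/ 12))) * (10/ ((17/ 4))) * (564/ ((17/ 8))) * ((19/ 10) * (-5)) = -642960/ 119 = -5403.03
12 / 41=0.29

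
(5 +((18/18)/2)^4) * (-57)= -4617/16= -288.56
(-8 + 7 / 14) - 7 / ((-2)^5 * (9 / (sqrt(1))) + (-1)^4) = -613 / 82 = -7.48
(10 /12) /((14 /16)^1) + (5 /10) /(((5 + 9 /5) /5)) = 1885 /1428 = 1.32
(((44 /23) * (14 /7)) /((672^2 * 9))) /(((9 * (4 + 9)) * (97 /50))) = 275 /66305034432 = 0.00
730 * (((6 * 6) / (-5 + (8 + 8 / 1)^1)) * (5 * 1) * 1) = 131400 / 11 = 11945.45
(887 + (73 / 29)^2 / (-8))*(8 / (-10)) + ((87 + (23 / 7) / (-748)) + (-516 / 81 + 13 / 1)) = -365801375867 / 594469260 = -615.34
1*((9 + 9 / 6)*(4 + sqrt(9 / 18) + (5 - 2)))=21*sqrt(2) / 4 + 147 / 2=80.92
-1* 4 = -4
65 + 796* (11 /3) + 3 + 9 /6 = 2988.17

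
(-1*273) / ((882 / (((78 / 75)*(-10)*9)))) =28.97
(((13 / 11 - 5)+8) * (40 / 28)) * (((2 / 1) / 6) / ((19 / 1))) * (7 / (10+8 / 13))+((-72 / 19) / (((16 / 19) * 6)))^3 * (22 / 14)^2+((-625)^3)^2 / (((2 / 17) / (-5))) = -14942865371704101568237547 / 5898816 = -2533197402954101563.47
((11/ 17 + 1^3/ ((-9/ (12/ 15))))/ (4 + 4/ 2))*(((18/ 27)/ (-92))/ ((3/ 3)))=-0.00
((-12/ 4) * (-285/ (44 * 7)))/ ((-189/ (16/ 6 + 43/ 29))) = -34295/ 562716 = -0.06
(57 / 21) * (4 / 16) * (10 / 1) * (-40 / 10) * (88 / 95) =-25.14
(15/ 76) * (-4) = -15/ 19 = -0.79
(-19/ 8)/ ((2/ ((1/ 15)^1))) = -19/ 240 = -0.08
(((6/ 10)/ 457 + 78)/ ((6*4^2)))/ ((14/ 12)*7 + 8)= 178233/ 3546320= 0.05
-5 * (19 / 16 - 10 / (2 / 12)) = 4705 / 16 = 294.06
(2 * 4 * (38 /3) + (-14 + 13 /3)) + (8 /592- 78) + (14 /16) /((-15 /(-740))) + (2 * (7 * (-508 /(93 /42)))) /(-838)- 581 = -750186985 /1441779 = -520.32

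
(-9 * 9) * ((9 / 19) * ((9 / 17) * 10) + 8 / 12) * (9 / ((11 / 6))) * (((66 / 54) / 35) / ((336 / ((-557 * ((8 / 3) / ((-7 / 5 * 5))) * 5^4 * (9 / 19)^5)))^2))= -3905.29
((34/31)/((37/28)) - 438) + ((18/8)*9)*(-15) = -3399341/4588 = -740.92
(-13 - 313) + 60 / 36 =-973 / 3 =-324.33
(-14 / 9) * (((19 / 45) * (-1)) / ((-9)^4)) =266 / 2657205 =0.00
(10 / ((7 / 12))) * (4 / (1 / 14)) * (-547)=-525120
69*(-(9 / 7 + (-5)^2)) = -12696 / 7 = -1813.71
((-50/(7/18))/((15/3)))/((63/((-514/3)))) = 10280/147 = 69.93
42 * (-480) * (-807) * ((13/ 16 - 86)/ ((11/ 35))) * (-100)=4850739810000/ 11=440976346363.64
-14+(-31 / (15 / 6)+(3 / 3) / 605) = -15971 / 605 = -26.40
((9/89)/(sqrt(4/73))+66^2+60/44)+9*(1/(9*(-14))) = 9*sqrt(73)/178+671023/154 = 4357.72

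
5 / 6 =0.83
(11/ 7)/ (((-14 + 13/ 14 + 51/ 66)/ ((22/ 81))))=-2662/ 76707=-0.03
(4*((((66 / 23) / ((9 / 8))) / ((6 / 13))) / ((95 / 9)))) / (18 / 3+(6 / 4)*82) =4576 / 281865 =0.02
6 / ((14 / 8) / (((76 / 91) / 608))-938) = 1 / 56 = 0.02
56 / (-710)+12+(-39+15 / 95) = -181582 / 6745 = -26.92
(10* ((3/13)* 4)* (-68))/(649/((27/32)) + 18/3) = -0.81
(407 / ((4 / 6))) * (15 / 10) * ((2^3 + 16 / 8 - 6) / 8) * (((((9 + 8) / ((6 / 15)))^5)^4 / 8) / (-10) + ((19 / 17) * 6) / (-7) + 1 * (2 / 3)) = -33790326642293108364053548261587366033699669 / 15971909632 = -2115609681048632943082604000000000.00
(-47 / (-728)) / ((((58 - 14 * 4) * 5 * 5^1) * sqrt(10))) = 47 * sqrt(10) / 364000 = 0.00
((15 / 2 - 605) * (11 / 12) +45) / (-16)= 12065 / 384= 31.42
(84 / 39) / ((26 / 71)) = 994 / 169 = 5.88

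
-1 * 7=-7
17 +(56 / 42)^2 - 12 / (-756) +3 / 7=173 / 9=19.22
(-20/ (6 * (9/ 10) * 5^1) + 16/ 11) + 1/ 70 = 15137/ 20790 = 0.73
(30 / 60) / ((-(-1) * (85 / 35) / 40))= 140 / 17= 8.24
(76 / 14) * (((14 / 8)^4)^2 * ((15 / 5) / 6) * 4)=15647317 / 16384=955.04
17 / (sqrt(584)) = 17*sqrt(146) / 292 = 0.70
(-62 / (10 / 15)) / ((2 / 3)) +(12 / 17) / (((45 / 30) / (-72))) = -5895 / 34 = -173.38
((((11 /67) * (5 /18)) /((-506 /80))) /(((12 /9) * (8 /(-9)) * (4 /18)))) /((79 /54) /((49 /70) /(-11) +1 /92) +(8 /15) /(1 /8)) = -24330375 /20848078048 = -0.00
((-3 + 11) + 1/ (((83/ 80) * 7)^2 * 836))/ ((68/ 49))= 141100898/ 24476617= 5.76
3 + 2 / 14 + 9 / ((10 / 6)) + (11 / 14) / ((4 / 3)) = 2557 / 280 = 9.13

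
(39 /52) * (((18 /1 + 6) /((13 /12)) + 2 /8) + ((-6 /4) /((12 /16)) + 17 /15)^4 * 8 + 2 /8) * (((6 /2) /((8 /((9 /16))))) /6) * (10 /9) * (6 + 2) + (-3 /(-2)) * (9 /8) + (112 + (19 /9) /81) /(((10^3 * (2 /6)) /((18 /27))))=1255340423 /151632000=8.28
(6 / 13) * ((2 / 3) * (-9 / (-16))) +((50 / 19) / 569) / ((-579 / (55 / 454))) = 12788227967 / 73887952476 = 0.17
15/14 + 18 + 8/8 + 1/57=16031/798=20.09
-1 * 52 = -52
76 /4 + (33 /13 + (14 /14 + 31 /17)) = 5384 /221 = 24.36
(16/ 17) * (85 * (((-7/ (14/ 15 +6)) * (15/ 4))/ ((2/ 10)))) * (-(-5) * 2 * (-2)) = 30288.46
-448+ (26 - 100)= -522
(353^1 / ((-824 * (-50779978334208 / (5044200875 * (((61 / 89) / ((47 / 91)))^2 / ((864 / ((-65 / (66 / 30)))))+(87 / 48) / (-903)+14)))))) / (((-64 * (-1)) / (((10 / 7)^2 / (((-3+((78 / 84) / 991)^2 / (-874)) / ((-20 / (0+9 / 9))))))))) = 9520282117055912304902105086104078125 / 75505120931050016363073123435808070565888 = 0.00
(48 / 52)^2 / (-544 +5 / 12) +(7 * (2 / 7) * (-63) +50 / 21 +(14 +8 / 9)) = -7551459814 / 69450381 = -108.73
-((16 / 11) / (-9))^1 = 16 / 99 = 0.16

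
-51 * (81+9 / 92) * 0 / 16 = 0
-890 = -890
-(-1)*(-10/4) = -5/2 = -2.50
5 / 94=0.05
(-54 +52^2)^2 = 7022500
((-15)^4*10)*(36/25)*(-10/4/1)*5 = -9112500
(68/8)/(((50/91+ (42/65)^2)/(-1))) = -502775/57196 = -8.79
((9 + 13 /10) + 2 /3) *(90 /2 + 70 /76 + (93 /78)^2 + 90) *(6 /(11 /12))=1741096623 /176605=9858.71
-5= -5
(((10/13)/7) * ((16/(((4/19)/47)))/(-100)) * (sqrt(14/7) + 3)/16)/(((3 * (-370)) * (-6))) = -893/8080800-893 * sqrt(2)/24242400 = -0.00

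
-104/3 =-34.67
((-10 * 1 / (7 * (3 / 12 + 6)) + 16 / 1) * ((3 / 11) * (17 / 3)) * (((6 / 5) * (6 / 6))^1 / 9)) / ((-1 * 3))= -6256 / 5775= -1.08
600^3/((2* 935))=21600000/187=115508.02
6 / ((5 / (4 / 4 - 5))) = -24 / 5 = -4.80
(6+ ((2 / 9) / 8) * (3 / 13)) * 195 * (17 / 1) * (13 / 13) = 79645 / 4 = 19911.25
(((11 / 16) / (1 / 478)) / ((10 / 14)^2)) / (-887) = -128821 / 177400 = -0.73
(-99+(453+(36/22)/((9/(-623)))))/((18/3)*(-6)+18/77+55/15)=-55608/7415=-7.50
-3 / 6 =-1 / 2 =-0.50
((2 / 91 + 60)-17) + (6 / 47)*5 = 43.66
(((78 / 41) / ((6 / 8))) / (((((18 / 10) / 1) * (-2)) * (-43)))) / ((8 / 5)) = 325 / 31734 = 0.01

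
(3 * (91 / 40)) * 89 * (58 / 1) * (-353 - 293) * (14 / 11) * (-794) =1264945214442 / 55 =22999003898.95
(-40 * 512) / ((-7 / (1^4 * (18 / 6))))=61440 / 7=8777.14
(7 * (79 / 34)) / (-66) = -553 / 2244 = -0.25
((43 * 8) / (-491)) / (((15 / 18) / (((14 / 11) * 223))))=-6443808 / 27005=-238.62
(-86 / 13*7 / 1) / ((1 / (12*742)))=-412323.69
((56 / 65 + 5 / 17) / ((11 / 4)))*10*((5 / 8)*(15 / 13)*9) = 861975 / 31603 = 27.28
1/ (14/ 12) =6/ 7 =0.86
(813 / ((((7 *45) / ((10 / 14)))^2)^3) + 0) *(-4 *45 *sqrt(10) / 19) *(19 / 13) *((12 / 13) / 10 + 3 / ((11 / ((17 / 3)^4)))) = -5886821348 *sqrt(10) / 13674483343667765619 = -0.00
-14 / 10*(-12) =84 / 5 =16.80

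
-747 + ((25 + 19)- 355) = -1058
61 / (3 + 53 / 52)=3172 / 209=15.18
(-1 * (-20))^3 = 8000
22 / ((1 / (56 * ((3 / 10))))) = 369.60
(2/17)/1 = 2/17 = 0.12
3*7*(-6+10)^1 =84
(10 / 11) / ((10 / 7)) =7 / 11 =0.64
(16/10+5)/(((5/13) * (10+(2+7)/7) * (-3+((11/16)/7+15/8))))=-336336/227125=-1.48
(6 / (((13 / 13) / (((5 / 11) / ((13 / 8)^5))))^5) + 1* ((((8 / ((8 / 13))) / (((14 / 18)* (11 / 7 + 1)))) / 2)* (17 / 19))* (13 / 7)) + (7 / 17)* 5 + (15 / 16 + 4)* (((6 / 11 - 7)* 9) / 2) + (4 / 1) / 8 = -11137444225205741824141043616467762511881 / 82223843574945848866616082061129360736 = -135.45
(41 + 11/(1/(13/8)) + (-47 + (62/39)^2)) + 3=17.40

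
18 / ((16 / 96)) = 108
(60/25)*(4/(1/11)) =528/5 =105.60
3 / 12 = 1 / 4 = 0.25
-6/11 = -0.55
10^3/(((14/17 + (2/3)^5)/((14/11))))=28917000/21703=1332.40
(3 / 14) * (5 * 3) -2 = 1.21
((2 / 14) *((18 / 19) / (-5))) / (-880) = 9 / 292600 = 0.00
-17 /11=-1.55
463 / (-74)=-463 / 74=-6.26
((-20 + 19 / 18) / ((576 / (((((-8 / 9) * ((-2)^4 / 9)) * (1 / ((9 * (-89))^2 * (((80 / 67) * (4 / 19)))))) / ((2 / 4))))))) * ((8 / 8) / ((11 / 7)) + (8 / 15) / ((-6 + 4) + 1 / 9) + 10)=127347101 / 19083266863200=0.00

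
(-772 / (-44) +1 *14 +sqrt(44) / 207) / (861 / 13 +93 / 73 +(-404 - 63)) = -329303 / 4170331 - 1898 *sqrt(11) / 78478047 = -0.08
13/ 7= 1.86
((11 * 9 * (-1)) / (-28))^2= 9801 / 784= 12.50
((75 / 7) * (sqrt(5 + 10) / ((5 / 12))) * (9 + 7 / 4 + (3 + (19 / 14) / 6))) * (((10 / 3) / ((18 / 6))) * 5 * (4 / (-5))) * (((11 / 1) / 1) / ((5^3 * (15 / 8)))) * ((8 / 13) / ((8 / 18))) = -1652992 * sqrt(15) / 15925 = -402.01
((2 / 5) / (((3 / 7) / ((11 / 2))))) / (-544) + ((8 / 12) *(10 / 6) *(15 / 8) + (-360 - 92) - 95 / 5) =-1275479 / 2720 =-468.93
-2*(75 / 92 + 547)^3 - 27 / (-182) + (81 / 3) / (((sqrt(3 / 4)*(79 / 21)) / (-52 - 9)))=-11649496368822965 / 35430304 - 23058*sqrt(3) / 79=-328800855.91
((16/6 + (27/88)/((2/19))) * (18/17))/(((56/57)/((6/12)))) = 71991/23936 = 3.01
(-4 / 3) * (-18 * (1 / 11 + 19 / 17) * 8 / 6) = 7232 / 187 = 38.67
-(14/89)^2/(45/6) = -392/118815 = -0.00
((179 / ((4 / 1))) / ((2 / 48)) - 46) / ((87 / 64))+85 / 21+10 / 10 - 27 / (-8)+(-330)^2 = 534286187 / 4872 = 109664.65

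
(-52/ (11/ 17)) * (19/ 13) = -1292/ 11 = -117.45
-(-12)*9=108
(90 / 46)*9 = 405 / 23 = 17.61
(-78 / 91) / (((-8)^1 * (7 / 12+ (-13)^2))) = 9 / 14245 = 0.00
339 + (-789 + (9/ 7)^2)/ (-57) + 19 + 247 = 618.81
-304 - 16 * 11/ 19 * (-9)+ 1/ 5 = -220.43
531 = 531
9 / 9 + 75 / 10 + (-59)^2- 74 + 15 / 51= 116137 / 34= 3415.79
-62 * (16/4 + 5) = -558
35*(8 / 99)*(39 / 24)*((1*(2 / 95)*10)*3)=1820 / 627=2.90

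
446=446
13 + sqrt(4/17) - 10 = 2 * sqrt(17)/17 + 3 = 3.49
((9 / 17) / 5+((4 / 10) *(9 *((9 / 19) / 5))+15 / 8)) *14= 1049979 / 32300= 32.51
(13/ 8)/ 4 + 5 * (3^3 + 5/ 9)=39797/ 288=138.18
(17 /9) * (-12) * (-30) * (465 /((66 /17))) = 895900 /11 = 81445.45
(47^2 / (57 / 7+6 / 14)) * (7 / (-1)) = -108241 / 60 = -1804.02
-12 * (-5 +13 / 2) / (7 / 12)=-216 / 7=-30.86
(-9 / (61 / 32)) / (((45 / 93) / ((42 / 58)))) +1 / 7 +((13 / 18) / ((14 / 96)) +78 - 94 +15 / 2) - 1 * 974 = -365720927 / 371490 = -984.47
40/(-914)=-20/457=-0.04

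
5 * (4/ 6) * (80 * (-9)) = -2400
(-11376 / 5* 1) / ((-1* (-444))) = -948 / 185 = -5.12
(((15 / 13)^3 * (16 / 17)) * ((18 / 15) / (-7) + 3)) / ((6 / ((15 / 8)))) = 334125 / 261443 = 1.28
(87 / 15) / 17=29 / 85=0.34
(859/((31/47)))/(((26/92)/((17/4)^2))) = 268359331/3224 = 83238.01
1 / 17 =0.06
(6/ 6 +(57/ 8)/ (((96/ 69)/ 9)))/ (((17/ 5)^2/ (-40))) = -1506875/ 9248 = -162.94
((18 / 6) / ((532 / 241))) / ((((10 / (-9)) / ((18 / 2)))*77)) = -58563 / 409640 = -0.14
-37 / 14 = -2.64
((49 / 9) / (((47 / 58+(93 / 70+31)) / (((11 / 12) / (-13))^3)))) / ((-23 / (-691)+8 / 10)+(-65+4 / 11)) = 2515827816425 / 2786782145508301824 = 0.00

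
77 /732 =0.11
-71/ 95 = -0.75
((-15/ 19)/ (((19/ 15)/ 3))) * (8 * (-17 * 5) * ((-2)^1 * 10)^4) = 73440000000/ 361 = 203434903.05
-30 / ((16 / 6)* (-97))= 45 / 388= 0.12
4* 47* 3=564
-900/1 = -900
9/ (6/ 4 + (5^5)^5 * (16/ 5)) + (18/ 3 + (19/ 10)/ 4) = 494003295898437501497/ 76293945312500000120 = 6.48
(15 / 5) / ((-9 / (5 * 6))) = -10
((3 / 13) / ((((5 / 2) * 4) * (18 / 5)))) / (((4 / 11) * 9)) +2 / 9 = 1259 / 5616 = 0.22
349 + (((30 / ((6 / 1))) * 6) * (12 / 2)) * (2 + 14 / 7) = 1069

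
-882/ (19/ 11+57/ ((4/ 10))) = -19404/ 3173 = -6.12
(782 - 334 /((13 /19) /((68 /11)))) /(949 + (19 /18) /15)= -86319540 /36643607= -2.36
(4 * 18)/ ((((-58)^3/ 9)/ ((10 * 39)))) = -1.30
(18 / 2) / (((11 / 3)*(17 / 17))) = 27 / 11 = 2.45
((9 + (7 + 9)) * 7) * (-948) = -165900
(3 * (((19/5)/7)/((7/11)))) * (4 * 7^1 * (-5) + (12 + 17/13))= -1032669/3185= -324.23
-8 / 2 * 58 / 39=-232 / 39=-5.95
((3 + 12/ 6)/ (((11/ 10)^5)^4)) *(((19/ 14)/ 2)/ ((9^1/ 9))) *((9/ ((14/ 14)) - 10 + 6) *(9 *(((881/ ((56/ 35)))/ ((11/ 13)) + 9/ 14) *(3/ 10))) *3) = 4824416320312500000000000000/ 362612247268649844959339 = 13304.61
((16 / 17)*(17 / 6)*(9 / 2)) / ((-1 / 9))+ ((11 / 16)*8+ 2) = -201 / 2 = -100.50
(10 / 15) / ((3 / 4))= 8 / 9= 0.89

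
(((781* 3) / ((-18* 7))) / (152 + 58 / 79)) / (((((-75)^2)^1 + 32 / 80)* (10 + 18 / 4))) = -28045 / 18789332058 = -0.00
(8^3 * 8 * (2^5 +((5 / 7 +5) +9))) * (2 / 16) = 167424 / 7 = 23917.71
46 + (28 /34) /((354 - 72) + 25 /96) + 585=41524409 /65807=631.00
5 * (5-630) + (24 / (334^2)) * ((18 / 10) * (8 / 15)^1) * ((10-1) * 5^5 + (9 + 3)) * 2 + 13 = -3100.38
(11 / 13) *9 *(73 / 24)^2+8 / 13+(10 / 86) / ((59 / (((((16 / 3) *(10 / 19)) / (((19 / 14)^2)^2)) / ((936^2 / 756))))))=43459984391406701 / 611501687739072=71.07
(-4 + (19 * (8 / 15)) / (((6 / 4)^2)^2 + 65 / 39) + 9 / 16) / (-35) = 0.06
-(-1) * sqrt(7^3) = 7 * sqrt(7) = 18.52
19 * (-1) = -19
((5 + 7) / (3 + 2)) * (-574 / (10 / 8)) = -1102.08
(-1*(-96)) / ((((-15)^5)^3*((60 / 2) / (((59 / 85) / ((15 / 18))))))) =-0.00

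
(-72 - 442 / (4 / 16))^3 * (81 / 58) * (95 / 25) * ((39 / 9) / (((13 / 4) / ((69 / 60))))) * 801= -1177500721489920 / 29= -40603473154824.83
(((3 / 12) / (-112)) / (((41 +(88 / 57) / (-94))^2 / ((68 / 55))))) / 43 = -0.00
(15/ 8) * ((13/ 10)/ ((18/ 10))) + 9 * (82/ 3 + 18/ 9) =12737/ 48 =265.35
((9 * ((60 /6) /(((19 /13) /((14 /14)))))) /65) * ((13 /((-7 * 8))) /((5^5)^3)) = -117 /16235351562500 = -0.00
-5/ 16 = -0.31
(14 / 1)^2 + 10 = 206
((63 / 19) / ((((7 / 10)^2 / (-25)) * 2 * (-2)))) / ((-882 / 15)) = -9375 / 13034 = -0.72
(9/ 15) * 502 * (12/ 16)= 2259/ 10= 225.90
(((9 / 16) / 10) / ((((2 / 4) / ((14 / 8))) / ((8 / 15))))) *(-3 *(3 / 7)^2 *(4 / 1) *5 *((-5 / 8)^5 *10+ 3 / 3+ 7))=-9351207 / 1146880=-8.15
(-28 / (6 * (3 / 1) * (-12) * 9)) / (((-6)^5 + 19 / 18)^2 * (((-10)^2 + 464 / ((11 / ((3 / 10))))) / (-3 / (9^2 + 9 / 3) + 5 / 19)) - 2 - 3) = 46585 / 96839803497993558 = 0.00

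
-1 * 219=-219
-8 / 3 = -2.67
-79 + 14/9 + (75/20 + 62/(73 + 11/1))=-18385/252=-72.96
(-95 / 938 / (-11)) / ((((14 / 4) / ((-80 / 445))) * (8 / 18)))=-3420 / 3214057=-0.00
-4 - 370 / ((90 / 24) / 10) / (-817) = -6844 / 2451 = -2.79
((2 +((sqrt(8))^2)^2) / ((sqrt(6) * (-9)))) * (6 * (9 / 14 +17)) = -2717 * sqrt(6) / 21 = -316.92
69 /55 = 1.25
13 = 13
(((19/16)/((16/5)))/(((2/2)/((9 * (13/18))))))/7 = 1235/3584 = 0.34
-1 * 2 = -2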